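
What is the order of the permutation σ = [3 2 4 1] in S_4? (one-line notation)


Cycle decomposition: (1 3 4)
Cycle lengths: 3
Order = lcm(3) = 3

ord(σ) = 3


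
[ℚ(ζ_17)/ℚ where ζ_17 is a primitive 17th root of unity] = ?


[ℚ(ζ_n):ℚ] = deg Φ_n(x) = φ(n). Here φ(17) = 16

[ℚ(ζ_17)/ℚ where ζ_17 is a primitive 17th root of unity] = 16


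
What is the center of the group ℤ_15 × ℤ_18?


Z(G) = {g ∈ G | gx = xg for all x ∈ G}
Direct product of abelian groups is abelian, so Z(G) = G

Z(ℤ_15 × ℤ_18) = ℤ_15 × ℤ_18


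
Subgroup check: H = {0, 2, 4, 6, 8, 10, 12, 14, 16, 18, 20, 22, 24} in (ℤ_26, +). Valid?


Subgroup test for H = {0, 2, 4, 6, 8, 10, 12, 14, 16, 18, 20, 22, 24} in (ℤ_26, +):
(1) 0 ∈ H? Yes
(2) Closure: for all a,b ∈ H, (a+b) mod 26 ∈ H? Yes
(3) Inverses: for all a ∈ H, -a mod 26 ∈ H? Yes

Yes, H is a subgroup of ℤ_26


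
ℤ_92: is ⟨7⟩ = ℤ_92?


g generates ℤ_n iff gcd(g, n) = 1
gcd(7, 92) = 1
Since gcd = 1, 7 is a generator.

Yes, 7 generates ℤ_92


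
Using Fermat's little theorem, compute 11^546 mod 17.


Fermat's little theorem: if p is prime and gcd(a,p)=1, then a^(p-1) ≡ 1 (mod p)
p = 17 is prime, gcd(11,17) = 1
Reduce exponent: 546 mod 16 = 2
So 11^546 ≡ 11^2 (mod 17)
11^2 mod 17 = 2

11^546 ≡ 2 (mod 17)


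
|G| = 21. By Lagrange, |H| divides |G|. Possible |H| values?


Lagrange's theorem: |H| divides |G|
|G| = 21
Divisors of 21: 1, 3, 7, 21

Possible subgroup orders: {1, 3, 7, 21}


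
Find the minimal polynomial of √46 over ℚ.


√46 satisfies x² - 46 = 0, irreducible over ℚ since 46 is squarefree

Minimal polynomial: x² - 46


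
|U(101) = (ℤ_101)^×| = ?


U(n) is the group of units mod n; |U(n)| = φ(n)
|U(101)| = φ(101) = 100

|U(101) = (ℤ_101)^×| = 100


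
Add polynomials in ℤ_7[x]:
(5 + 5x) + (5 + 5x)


Add coefficients mod 7:
x^0: 5 + 5 = 3 (mod 7)
x^1: 5 + 5 = 3 (mod 7)
Result: 3 + 3x

f + g = 3 + 3x


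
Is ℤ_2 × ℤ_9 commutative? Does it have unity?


Direct product ring; commutative with unity (1,1); but (1,0)·(0,1) = (0,0) gives zero divisors, so not an integral domain
Commutative: Yes
Integral domain: No
Has unity: Yes

ℤ_2 × ℤ_9: Commutative=Yes, Unity=Yes


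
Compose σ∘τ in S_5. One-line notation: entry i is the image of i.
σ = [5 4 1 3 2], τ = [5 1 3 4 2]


σ∘τ: apply τ first, then σ
1 →τ 5 →σ 2
2 →τ 1 →σ 5
3 →τ 3 →σ 1
4 →τ 4 →σ 3
5 →τ 2 →σ 4

σ∘τ = [2 5 1 3 4]


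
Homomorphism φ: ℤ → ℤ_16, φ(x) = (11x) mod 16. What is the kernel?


Kernel = preimage of identity
ker(φ) = {x ∈ ℤ : 11x ≡ 0 (mod 16)}. gcd(11,16) = 1, so 11x ≡ 0 (mod 16) ⟺ x ≡ 0 (mod 16/1 = 16). Hence ker(φ) = 16ℤ

ker(φ) = 16ℤ


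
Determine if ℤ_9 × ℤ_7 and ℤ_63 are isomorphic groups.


Comparing ℤ_9 × ℤ_7 and ℤ_63:
gcd(9,7) = 1, so ℤ_9 × ℤ_7 ≅ ℤ_63 (CRT)

Yes, ℤ_9 × ℤ_7 ≅ ℤ_63


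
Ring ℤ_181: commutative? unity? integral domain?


ℤ_181 is a commutative ring with unity 1; 181 is prime, so ℤ_181 is a field (hence an integral domain)
Commutative: Yes
Integral domain: Yes
Has unity: Yes

ℤ_181: Commutative=Yes, Unity=Yes


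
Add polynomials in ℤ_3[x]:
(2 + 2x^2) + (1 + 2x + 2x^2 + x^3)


Add coefficients mod 3:
x^0: 2 + 1 = 0 (mod 3)
x^1: 0 + 2 = 2 (mod 3)
x^2: 2 + 2 = 1 (mod 3)
x^3: 0 + 1 = 1 (mod 3)
Result: 2x + x^2 + x^3

f + g = 2x + x^2 + x^3


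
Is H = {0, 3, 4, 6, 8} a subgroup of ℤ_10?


Subgroup test for H = {0, 3, 4, 6, 8} in (ℤ_10, +):
(1) 0 ∈ H? Yes
(2) Closure: for all a,b ∈ H, (a+b) mod 10 ∈ H? No  [counterexample: 3 + 4 = 7 ∉ H]
(3) Inverses: for all a ∈ H, -a mod 10 ∈ H? No

No, H is not a subgroup of ℤ_10


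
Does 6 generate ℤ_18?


g generates ℤ_n iff gcd(g, n) = 1
gcd(6, 18) = 6
Since gcd = 6 ≠ 1, ⟨6⟩ has order 3 < 18, so 6 is not a generator.

No, 6 does not generate ℤ_18


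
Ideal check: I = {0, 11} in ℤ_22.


Check ideal conditions for I = {0, 11} in ℤ_22:
(1) I is an additive subgroup? Yes
(2) For r ∈ ℤ_22 and a ∈ I: r·a ∈ I? Yes

Yes, I is an ideal of ℤ_22


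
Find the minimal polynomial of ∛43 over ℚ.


∛43 satisfies x³ - 43 = 0, irreducible over ℚ (no rational root; 43 is not a perfect cube)

Minimal polynomial: x³ - 43


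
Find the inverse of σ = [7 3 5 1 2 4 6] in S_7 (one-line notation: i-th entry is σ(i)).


To find σ⁻¹, swap domain and range:
σ(1) = 7 → σ⁻¹(7) = 1
σ(2) = 3 → σ⁻¹(3) = 2
σ(3) = 5 → σ⁻¹(5) = 3
σ(4) = 1 → σ⁻¹(1) = 4
σ(5) = 2 → σ⁻¹(2) = 5
σ(6) = 4 → σ⁻¹(4) = 6
σ(7) = 6 → σ⁻¹(6) = 7

σ⁻¹ = [4 5 2 6 3 7 1]


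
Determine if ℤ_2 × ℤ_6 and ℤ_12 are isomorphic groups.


Comparing ℤ_2 × ℤ_6 and ℤ_12:
gcd(2,6) = 2 ≠ 1. Max element order in ℤ_2×ℤ_6 is lcm(2,6) = 6 < 12, so it has no element of order 12

No, ℤ_2 × ℤ_6 ≇ ℤ_12


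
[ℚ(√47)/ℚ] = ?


√47 has minimal polynomial x² - 47 (irreducible over ℚ since 47 is squarefree)

[ℚ(√47)/ℚ] = 2


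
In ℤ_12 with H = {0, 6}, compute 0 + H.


0 + H = {0 + h (mod 12) : h ∈ H}
0+0=0, 0+6=6

0 + H = {0, 6}


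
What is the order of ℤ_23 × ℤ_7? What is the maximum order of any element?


|ℤ_23 × ℤ_7| = 23 × 7 = 161
Max element order = lcm(23,7) = 161
Cyclic? Yes (gcd=1)

|ℤ_23×ℤ_7| = 161, max element order = 161


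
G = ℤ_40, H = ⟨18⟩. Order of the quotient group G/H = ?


|⟨18⟩| = n / gcd(18, 40) = 40 / 2 = 20
H is normal (ℤ_40 is abelian).
|G/H| = |G| / |H| = 40 / 20 = 2

|G/H| = 2


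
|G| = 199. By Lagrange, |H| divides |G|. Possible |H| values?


Lagrange's theorem: |H| divides |G|
|G| = 199
Divisors of 199: 1, 199

Possible subgroup orders: {1, 199}


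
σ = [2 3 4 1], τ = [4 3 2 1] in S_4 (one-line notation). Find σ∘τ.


σ∘τ: apply τ first, then σ
1 →τ 4 →σ 1
2 →τ 3 →σ 4
3 →τ 2 →σ 3
4 →τ 1 →σ 2

σ∘τ = [1 4 3 2]


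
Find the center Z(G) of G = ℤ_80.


Z(G) = {g ∈ G | gx = xg for all x ∈ G}
ℤ_80 is abelian, so Z(G) = G

Z(ℤ_80) = ℤ_80


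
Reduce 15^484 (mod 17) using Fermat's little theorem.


Fermat's little theorem: if p is prime and gcd(a,p)=1, then a^(p-1) ≡ 1 (mod p)
p = 17 is prime, gcd(15,17) = 1
Reduce exponent: 484 mod 16 = 4
So 15^484 ≡ 15^4 (mod 17)
15^4 mod 17 = 16

15^484 ≡ 16 (mod 17)


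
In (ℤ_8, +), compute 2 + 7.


Operation: addition mod 8
2 + 7 = (a + b) mod 8 with a = 2, b = 7

2 + 7 = 1


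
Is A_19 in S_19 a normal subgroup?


H = A_19 in S_19
A_19 has index 2 in S_19, and every subgroup of index 2 is normal

Yes, normal subgroup


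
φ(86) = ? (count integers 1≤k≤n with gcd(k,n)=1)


Factor n: 86 = 2 × 43
φ(n) = n · ∏(1 - 1/p) over distinct primes p | n
φ(86) = 86 · (1 - 1/2) · (1 - 1/43) = 42

φ(86) = 42


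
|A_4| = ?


|A_n| = n!/2 (even permutations)
|A_4| = 4!/2 = 24/2 = 12

|A_4| = 12


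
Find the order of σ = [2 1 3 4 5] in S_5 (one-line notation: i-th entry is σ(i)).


Cycle decomposition: (1 2)
Cycle lengths: 2
Order = lcm(2) = 2

ord(σ) = 2


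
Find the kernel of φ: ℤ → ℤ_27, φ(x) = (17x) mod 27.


Kernel = preimage of identity
ker(φ) = {x ∈ ℤ : 17x ≡ 0 (mod 27)}. gcd(17,27) = 1, so 17x ≡ 0 (mod 27) ⟺ x ≡ 0 (mod 27/1 = 27). Hence ker(φ) = 27ℤ

ker(φ) = 27ℤ


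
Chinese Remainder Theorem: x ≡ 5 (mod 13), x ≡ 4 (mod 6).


m₁ = 13, m₂ = 6, gcd = 1, so CRT applies. M = m₁·m₂ = 78
Let M₁ = M/m₁ = 6, M₂ = M/m₂ = 13
Find y₁ ≡ M₁⁻¹ (mod m₁): 6⁻¹ ≡ 11 (mod 13)
Find y₂ ≡ M₂⁻¹ (mod m₂): 13⁻¹ ≡ 1 (mod 6)
x = a₁·M₁·y₁ + a₂·M₂·y₂ = 5·6·11 + 4·13·1 = 382
Reduce mod 78: x ≡ 70
Check: 70 mod 13 = 5 ✓, 70 mod 6 = 4 ✓

x ≡ 70 (mod 78)


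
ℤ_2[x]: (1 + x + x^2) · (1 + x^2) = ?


Expand and collect like terms; reduce coefficients mod 2:
x^0: 1·1 = 1 ≡ 1 (mod 2)
x^1: 1·0 + 1·1 = 1 ≡ 1 (mod 2)
x^2: 1·1 + 1·0 + 1·1 = 2 ≡ 0 (mod 2)
x^3: 1·1 + 1·0 = 1 ≡ 1 (mod 2)
x^4: 1·1 = 1 ≡ 1 (mod 2)
Result: 1 + x + x^3 + x^4

f · g = 1 + x + x^3 + x^4


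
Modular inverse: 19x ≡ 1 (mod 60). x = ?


Use the extended Euclidean algorithm to write 1 = 19·s + 60·t; then s mod 60 is the inverse.
Euclidean algorithm:
  19 = 0·60 + 19
  60 = 3·19 + 3
  19 = 6·3 + 1
  3 = 3·1 + 0
gcd(19,60) = 1
Back-substitution gives: 19·(19) + 60·(-6) = 1
So 19⁻¹ ≡ 19 ≡ 19 (mod 60)
Check: 19 × 19 = 361 ≡ 1 (mod 60) ✓

19⁻¹ ≡ 19 (mod 60)


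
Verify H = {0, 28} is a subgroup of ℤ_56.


Subgroup test for H = {0, 28} in (ℤ_56, +):
(1) 0 ∈ H? Yes
(2) Closure: for all a,b ∈ H, (a+b) mod 56 ∈ H? Yes
(3) Inverses: for all a ∈ H, -a mod 56 ∈ H? Yes

Yes, H is a subgroup of ℤ_56


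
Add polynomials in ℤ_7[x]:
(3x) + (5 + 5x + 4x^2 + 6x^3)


Add coefficients mod 7:
x^0: 0 + 5 = 5 (mod 7)
x^1: 3 + 5 = 1 (mod 7)
x^2: 0 + 4 = 4 (mod 7)
x^3: 0 + 6 = 6 (mod 7)
Result: 5 + x + 4x^2 + 6x^3

f + g = 5 + x + 4x^2 + 6x^3


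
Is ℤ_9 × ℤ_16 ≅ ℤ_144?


Comparing ℤ_9 × ℤ_16 and ℤ_144:
gcd(9,16) = 1, so ℤ_9 × ℤ_16 ≅ ℤ_144 (CRT)

Yes, ℤ_9 × ℤ_16 ≅ ℤ_144


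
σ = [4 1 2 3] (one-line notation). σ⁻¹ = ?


To find σ⁻¹, swap domain and range:
σ(1) = 4 → σ⁻¹(4) = 1
σ(2) = 1 → σ⁻¹(1) = 2
σ(3) = 2 → σ⁻¹(2) = 3
σ(4) = 3 → σ⁻¹(3) = 4

σ⁻¹ = [2 3 4 1]


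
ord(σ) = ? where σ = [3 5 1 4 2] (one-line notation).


Cycle decomposition: (1 3) (2 5)
Cycle lengths: 2, 2
Order = lcm(2, 2) = 2

ord(σ) = 2


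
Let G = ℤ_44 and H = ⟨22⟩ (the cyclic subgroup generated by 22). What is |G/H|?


|⟨22⟩| = n / gcd(22, 44) = 44 / 22 = 2
H is normal (ℤ_44 is abelian).
|G/H| = |G| / |H| = 44 / 2 = 22

|G/H| = 22


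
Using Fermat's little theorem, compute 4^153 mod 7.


Fermat's little theorem: if p is prime and gcd(a,p)=1, then a^(p-1) ≡ 1 (mod p)
p = 7 is prime, gcd(4,7) = 1
Reduce exponent: 153 mod 6 = 3
So 4^153 ≡ 4^3 (mod 7)
4^3 mod 7 = 1

4^153 ≡ 1 (mod 7)


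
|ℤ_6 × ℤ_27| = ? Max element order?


|ℤ_6 × ℤ_27| = 6 × 27 = 162
Max element order = lcm(6,27) = 54
Cyclic? No (gcd=3)

|ℤ_6×ℤ_27| = 162, max element order = 54


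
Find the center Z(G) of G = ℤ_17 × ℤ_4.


Z(G) = {g ∈ G | gx = xg for all x ∈ G}
Direct product of abelian groups is abelian, so Z(G) = G

Z(ℤ_17 × ℤ_4) = ℤ_17 × ℤ_4


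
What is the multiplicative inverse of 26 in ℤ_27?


Use the extended Euclidean algorithm to write 1 = 26·s + 27·t; then s mod 27 is the inverse.
Euclidean algorithm:
  26 = 0·27 + 26
  27 = 1·26 + 1
  26 = 26·1 + 0
gcd(26,27) = 1
Back-substitution gives: 26·(-1) + 27·(1) = 1
So 26⁻¹ ≡ -1 ≡ 26 (mod 27)
Check: 26 × 26 = 676 ≡ 1 (mod 27) ✓

26⁻¹ ≡ 26 (mod 27)


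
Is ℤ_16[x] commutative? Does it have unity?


ℤ_16 has zero divisors (2·8 ≡ 0), and these lift to constant zero divisors in ℤ_16[x]; so not an integral domain
Commutative: Yes
Integral domain: No
Has unity: Yes

ℤ_16[x]: Commutative=Yes, Unity=Yes


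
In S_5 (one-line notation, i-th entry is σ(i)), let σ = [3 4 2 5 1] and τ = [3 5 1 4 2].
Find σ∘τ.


σ∘τ: apply τ first, then σ
1 →τ 3 →σ 2
2 →τ 5 →σ 1
3 →τ 1 →σ 3
4 →τ 4 →σ 5
5 →τ 2 →σ 4

σ∘τ = [2 1 3 5 4]


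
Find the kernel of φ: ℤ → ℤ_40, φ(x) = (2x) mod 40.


Kernel = preimage of identity
ker(φ) = {x ∈ ℤ : 2x ≡ 0 (mod 40)}. gcd(2,40) = 2, so 2x ≡ 0 (mod 40) ⟺ x ≡ 0 (mod 40/2 = 20). Hence ker(φ) = 20ℤ

ker(φ) = 20ℤ


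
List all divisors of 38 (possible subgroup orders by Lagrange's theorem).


Lagrange's theorem: |H| divides |G|
|G| = 38
Divisors of 38: 1, 2, 19, 38

Possible subgroup orders: {1, 2, 19, 38}


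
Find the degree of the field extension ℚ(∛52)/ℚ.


∛52 has minimal polynomial x³ - 52 (irreducible over ℚ since 52 is not a perfect cube)

[ℚ(∛52)/ℚ] = 3


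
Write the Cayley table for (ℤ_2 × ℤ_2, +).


Elements: {(0,0), (0,1), (1,0), (1,1)}
Operation: componentwise addition mod (2, 2)
Entry (a, b) = ((a₁+b₁) mod 2, (a₂+b₂) mod 2)

Cayley table:
      | (0,0) | (0,1) | (1,0) | (1,1)
(0,0) | (0,0) | (0,1) | (1,0) | (1,1)
(0,1) | (0,1) | (0,0) | (1,1) | (1,0)
(1,0) | (1,0) | (1,1) | (0,0) | (0,1)
(1,1) | (1,1) | (1,0) | (0,1) | (0,0)


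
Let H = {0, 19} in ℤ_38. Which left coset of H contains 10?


10 + H = {10 + h (mod 38) : h ∈ H}
10+0=10, 10+19=29

10 + H = {10, 29}


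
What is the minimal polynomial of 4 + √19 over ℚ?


Let α = 4 + √19. Then α - 4 = √19, so (α - 4)² = 19, giving α² - 8α - 3 = 0. Degree 2 and α ∉ ℚ, so this is the minimal polynomial.

Minimal polynomial: x² - 8x - 3


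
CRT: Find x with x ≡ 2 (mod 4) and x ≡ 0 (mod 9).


m₁ = 4, m₂ = 9, gcd = 1, so CRT applies. M = m₁·m₂ = 36
Let M₁ = M/m₁ = 9, M₂ = M/m₂ = 4
Find y₁ ≡ M₁⁻¹ (mod m₁): 9⁻¹ ≡ 1 (mod 4)
Find y₂ ≡ M₂⁻¹ (mod m₂): 4⁻¹ ≡ 7 (mod 9)
x = a₁·M₁·y₁ + a₂·M₂·y₂ = 2·9·1 + 0·4·7 = 18
Reduce mod 36: x ≡ 18
Check: 18 mod 4 = 2 ✓, 18 mod 9 = 0 ✓

x ≡ 18 (mod 36)


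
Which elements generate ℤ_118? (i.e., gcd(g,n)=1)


g generates ℤ_n iff gcd(g,n) = 1
Prime factors of 118: 2, 59
Generators are g ∈ {1,...,117} not divisible by any of these primes.
Generators: {1, 3, 5, 7, 9, 11, 13, 15, 17, 19, 21, 23, 25, 27, 29, 31, 33, 35, 37, 39, 41, 43, 45, 47, 49, 51, 53, 55, 57, 61, 63, 65, 67, 69, 71, 73, 75, 77, 79, 81, 83, 85, 87, 89, 91, 93, 95, 97, 99, 101, 103, 105, 107, 109, 111, 113, 115, 117}
Number of generators = φ(118) = 58

Generators of ℤ_118 = {1, 3, 5, 7, 9, 11, 13, 15, 17, 19, 21, 23, 25, 27, 29, 31, 33, 35, 37, 39, 41, 43, 45, 47, 49, 51, 53, 55, 57, 61, 63, 65, 67, 69, 71, 73, 75, 77, 79, 81, 83, 85, 87, 89, 91, 93, 95, 97, 99, 101, 103, 105, 107, 109, 111, 113, 115, 117}


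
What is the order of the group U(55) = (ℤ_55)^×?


U(n) is the group of units mod n; |U(n)| = φ(n)
|U(55)| = φ(55) = 40

|U(55) = (ℤ_55)^×| = 40


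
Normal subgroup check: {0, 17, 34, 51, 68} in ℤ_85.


H = {0, 17, 34, 51, 68} in ℤ_85
ℤ_85 is abelian; every subgroup of an abelian group is normal

Yes, normal subgroup


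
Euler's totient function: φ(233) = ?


Factor n: 233 = 233
φ(n) = n · ∏(1 - 1/p) over distinct primes p | n
φ(233) = 233 · (1 - 1/233) = 232

φ(233) = 232


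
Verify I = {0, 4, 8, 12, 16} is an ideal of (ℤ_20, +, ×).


Check ideal conditions for I = {0, 4, 8, 12, 16} in ℤ_20:
(1) I is an additive subgroup? Yes
(2) For r ∈ ℤ_20 and a ∈ I: r·a ∈ I? Yes

Yes, I is an ideal of ℤ_20


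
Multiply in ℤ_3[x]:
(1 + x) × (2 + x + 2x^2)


Expand and collect like terms; reduce coefficients mod 3:
x^0: 1·2 = 2 ≡ 2 (mod 3)
x^1: 1·1 + 1·2 = 3 ≡ 0 (mod 3)
x^2: 1·2 + 1·1 = 3 ≡ 0 (mod 3)
x^3: 1·2 = 2 ≡ 2 (mod 3)
Result: 2 + 2x^3

f · g = 2 + 2x^3


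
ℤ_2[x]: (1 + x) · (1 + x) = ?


Expand and collect like terms; reduce coefficients mod 2:
x^0: 1·1 = 1 ≡ 1 (mod 2)
x^1: 1·1 + 1·1 = 2 ≡ 0 (mod 2)
x^2: 1·1 = 1 ≡ 1 (mod 2)
Result: 1 + x^2

f · g = 1 + x^2


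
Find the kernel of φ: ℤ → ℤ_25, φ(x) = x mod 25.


Kernel = preimage of identity
ker(φ) = {x ∈ ℤ : x ≡ 0 (mod 25)} = 25ℤ = {0, ±25, ±50, ...}

ker(φ) = 25ℤ


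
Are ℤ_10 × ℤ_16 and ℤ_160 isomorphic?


Comparing ℤ_10 × ℤ_16 and ℤ_160:
gcd(10,16) = 2 ≠ 1. Max element order in ℤ_10×ℤ_16 is lcm(10,16) = 80 < 160, so it has no element of order 160

No, ℤ_10 × ℤ_16 ≇ ℤ_160


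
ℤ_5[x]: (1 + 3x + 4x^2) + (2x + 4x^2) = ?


Add coefficients mod 5:
x^0: 1 + 0 = 1 (mod 5)
x^1: 3 + 2 = 0 (mod 5)
x^2: 4 + 4 = 3 (mod 5)
Result: 1 + 3x^2

f + g = 1 + 3x^2


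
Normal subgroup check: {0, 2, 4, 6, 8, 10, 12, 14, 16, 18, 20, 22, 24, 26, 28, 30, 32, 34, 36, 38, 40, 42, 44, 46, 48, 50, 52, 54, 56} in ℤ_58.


H = {0, 2, 4, 6, 8, 10, 12, 14, 16, 18, 20, 22, 24, 26, 28, 30, 32, 34, 36, 38, 40, 42, 44, 46, 48, 50, 52, 54, 56} in ℤ_58
ℤ_58 is abelian; every subgroup of an abelian group is normal

Yes, normal subgroup


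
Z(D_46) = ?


Z(G) = {g ∈ G | gx = xg for all x ∈ G}
For even n, Z(D_n) = {e, r^(n/2)}: the 180° rotation r^23 commutes with every reflection and rotation

Z(D_46) = {e, r^23}


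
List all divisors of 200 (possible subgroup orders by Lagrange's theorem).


Lagrange's theorem: |H| divides |G|
|G| = 200
Divisors of 200: 1, 2, 4, 5, 8, 10, 20, 25, 40, 50, 100, 200

Possible subgroup orders: {1, 2, 4, 5, 8, 10, 20, 25, 40, 50, 100, 200}


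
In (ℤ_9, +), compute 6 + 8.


Operation: addition mod 9
6 + 8 = (a + b) mod 9 with a = 6, b = 8

6 + 8 = 5


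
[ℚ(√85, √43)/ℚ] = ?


[ℚ(√85,√43):ℚ] = [ℚ(√85,√43):ℚ(√85)]·[ℚ(√85):ℚ] = 2·2 = 4

[ℚ(√85, √43)/ℚ] = 4


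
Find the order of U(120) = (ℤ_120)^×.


U(n) is the group of units mod n; |U(n)| = φ(n)
|U(120)| = φ(120) = 32

|U(120) = (ℤ_120)^×| = 32


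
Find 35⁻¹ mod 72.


Use the extended Euclidean algorithm to write 1 = 35·s + 72·t; then s mod 72 is the inverse.
Euclidean algorithm:
  35 = 0·72 + 35
  72 = 2·35 + 2
  35 = 17·2 + 1
  2 = 2·1 + 0
gcd(35,72) = 1
Back-substitution gives: 35·(35) + 72·(-17) = 1
So 35⁻¹ ≡ 35 ≡ 35 (mod 72)
Check: 35 × 35 = 1225 ≡ 1 (mod 72) ✓

35⁻¹ ≡ 35 (mod 72)


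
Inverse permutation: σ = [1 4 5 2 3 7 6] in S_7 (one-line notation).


To find σ⁻¹, swap domain and range:
σ(1) = 1 → σ⁻¹(1) = 1
σ(2) = 4 → σ⁻¹(4) = 2
σ(3) = 5 → σ⁻¹(5) = 3
σ(4) = 2 → σ⁻¹(2) = 4
σ(5) = 3 → σ⁻¹(3) = 5
σ(6) = 7 → σ⁻¹(7) = 6
σ(7) = 6 → σ⁻¹(6) = 7

σ⁻¹ = [1 4 5 2 3 7 6]


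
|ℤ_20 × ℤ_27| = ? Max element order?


|ℤ_20 × ℤ_27| = 20 × 27 = 540
Max element order = lcm(20,27) = 540
Cyclic? Yes (gcd=1)

|ℤ_20×ℤ_27| = 540, max element order = 540


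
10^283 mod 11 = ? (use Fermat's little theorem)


Fermat's little theorem: if p is prime and gcd(a,p)=1, then a^(p-1) ≡ 1 (mod p)
p = 11 is prime, gcd(10,11) = 1
Reduce exponent: 283 mod 10 = 3
So 10^283 ≡ 10^3 (mod 11)
10^3 mod 11 = 10

10^283 ≡ 10 (mod 11)


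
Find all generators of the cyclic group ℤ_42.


g generates ℤ_n iff gcd(g,n) = 1
Prime factors of 42: 2, 3, 7
Generators are g ∈ {1,...,41} not divisible by any of these primes.
Generators: {1, 5, 11, 13, 17, 19, 23, 25, 29, 31, 37, 41}
Number of generators = φ(42) = 12

Generators of ℤ_42 = {1, 5, 11, 13, 17, 19, 23, 25, 29, 31, 37, 41}


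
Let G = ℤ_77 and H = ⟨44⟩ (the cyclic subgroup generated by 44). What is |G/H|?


|⟨44⟩| = n / gcd(44, 77) = 77 / 11 = 7
H is normal (ℤ_77 is abelian).
|G/H| = |G| / |H| = 77 / 7 = 11

|G/H| = 11


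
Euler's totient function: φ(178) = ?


Factor n: 178 = 2 × 89
φ(n) = n · ∏(1 - 1/p) over distinct primes p | n
φ(178) = 178 · (1 - 1/2) · (1 - 1/89) = 88

φ(178) = 88


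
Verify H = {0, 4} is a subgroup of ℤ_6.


Subgroup test for H = {0, 4} in (ℤ_6, +):
(1) 0 ∈ H? Yes
(2) Closure: for all a,b ∈ H, (a+b) mod 6 ∈ H? No  [counterexample: 4 + 4 = 2 ∉ H]
(3) Inverses: for all a ∈ H, -a mod 6 ∈ H? No

No, H is not a subgroup of ℤ_6


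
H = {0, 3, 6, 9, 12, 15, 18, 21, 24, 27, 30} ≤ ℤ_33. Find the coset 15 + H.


15 + H = {15 + h (mod 33) : h ∈ H}
15+0=15, 15+3=18, 15+6=21, 15+9=24, 15+12=27, 15+15=30, 15+18=0, 15+21=3, 15+24=6, 15+27=9, 15+30=12
15 + H = {0, 3, 6, 9, 12, 15, 18, 21, 24, 27, 30} = 0 + H

15 + H = {0, 3, 6, 9, 12, 15, 18, 21, 24, 27, 30}


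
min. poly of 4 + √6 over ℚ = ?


Let α = 4 + √6. Then α - 4 = √6, so (α - 4)² = 6, giving α² - 8α + 10 = 0. Degree 2 and α ∉ ℚ, so this is the minimal polynomial.

Minimal polynomial: x² - 8x + 10


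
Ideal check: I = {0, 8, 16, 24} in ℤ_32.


Check ideal conditions for I = {0, 8, 16, 24} in ℤ_32:
(1) I is an additive subgroup? Yes
(2) For r ∈ ℤ_32 and a ∈ I: r·a ∈ I? Yes

Yes, I is an ideal of ℤ_32


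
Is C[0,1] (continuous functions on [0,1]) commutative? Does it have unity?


pointwise +,× is commutative with unity (constant 1); but bump functions with disjoint support multiply to 0 — zero divisors, so not an integral domain
Commutative: Yes
Integral domain: No
Has unity: Yes

C[0,1] (continuous functions on [0,1]): Commutative=Yes, Unity=Yes


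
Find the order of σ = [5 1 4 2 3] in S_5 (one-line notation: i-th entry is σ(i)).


Cycle decomposition: (1 5 3 4 2)
Cycle lengths: 5
Order = lcm(5) = 5

ord(σ) = 5


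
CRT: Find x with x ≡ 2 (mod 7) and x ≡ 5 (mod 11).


m₁ = 7, m₂ = 11, gcd = 1, so CRT applies. M = m₁·m₂ = 77
Let M₁ = M/m₁ = 11, M₂ = M/m₂ = 7
Find y₁ ≡ M₁⁻¹ (mod m₁): 11⁻¹ ≡ 2 (mod 7)
Find y₂ ≡ M₂⁻¹ (mod m₂): 7⁻¹ ≡ 8 (mod 11)
x = a₁·M₁·y₁ + a₂·M₂·y₂ = 2·11·2 + 5·7·8 = 324
Reduce mod 77: x ≡ 16
Check: 16 mod 7 = 2 ✓, 16 mod 11 = 5 ✓

x ≡ 16 (mod 77)


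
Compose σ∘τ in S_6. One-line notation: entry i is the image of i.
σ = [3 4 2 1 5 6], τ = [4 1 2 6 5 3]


σ∘τ: apply τ first, then σ
1 →τ 4 →σ 1
2 →τ 1 →σ 3
3 →τ 2 →σ 4
4 →τ 6 →σ 6
5 →τ 5 →σ 5
6 →τ 3 →σ 2

σ∘τ = [1 3 4 6 5 2]


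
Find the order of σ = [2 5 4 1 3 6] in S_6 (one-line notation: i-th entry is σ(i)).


Cycle decomposition: (1 2 5 3 4)
Cycle lengths: 5
Order = lcm(5) = 5

ord(σ) = 5


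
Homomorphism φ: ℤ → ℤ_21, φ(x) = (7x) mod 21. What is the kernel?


Kernel = preimage of identity
ker(φ) = {x ∈ ℤ : 7x ≡ 0 (mod 21)}. gcd(7,21) = 7, so 7x ≡ 0 (mod 21) ⟺ x ≡ 0 (mod 21/7 = 3). Hence ker(φ) = 3ℤ

ker(φ) = 3ℤ


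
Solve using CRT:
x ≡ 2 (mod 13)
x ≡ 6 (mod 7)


m₁ = 13, m₂ = 7, gcd = 1, so CRT applies. M = m₁·m₂ = 91
Let M₁ = M/m₁ = 7, M₂ = M/m₂ = 13
Find y₁ ≡ M₁⁻¹ (mod m₁): 7⁻¹ ≡ 2 (mod 13)
Find y₂ ≡ M₂⁻¹ (mod m₂): 13⁻¹ ≡ 6 (mod 7)
x = a₁·M₁·y₁ + a₂·M₂·y₂ = 2·7·2 + 6·13·6 = 496
Reduce mod 91: x ≡ 41
Check: 41 mod 13 = 2 ✓, 41 mod 7 = 6 ✓

x ≡ 41 (mod 91)


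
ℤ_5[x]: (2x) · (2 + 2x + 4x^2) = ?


Expand and collect like terms; reduce coefficients mod 5:
x^0: 0·2 = 0 ≡ 0 (mod 5)
x^1: 0·2 + 2·2 = 4 ≡ 4 (mod 5)
x^2: 0·4 + 2·2 = 4 ≡ 4 (mod 5)
x^3: 2·4 = 8 ≡ 3 (mod 5)
Result: 4x + 4x^2 + 3x^3

f · g = 4x + 4x^2 + 3x^3


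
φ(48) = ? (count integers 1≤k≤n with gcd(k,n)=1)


Factor n: 48 = 2^4 × 3
φ(n) = n · ∏(1 - 1/p) over distinct primes p | n
φ(48) = 48 · (1 - 1/2) · (1 - 1/3) = 16

φ(48) = 16


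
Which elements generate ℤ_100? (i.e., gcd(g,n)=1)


g generates ℤ_n iff gcd(g,n) = 1
Prime factors of 100: 2, 5
Generators are g ∈ {1,...,99} not divisible by any of these primes.
Generators: {1, 3, 7, 9, 11, 13, 17, 19, 21, 23, 27, 29, 31, 33, 37, 39, 41, 43, 47, 49, 51, 53, 57, 59, 61, 63, 67, 69, 71, 73, 77, 79, 81, 83, 87, 89, 91, 93, 97, 99}
Number of generators = φ(100) = 40

Generators of ℤ_100 = {1, 3, 7, 9, 11, 13, 17, 19, 21, 23, 27, 29, 31, 33, 37, 39, 41, 43, 47, 49, 51, 53, 57, 59, 61, 63, 67, 69, 71, 73, 77, 79, 81, 83, 87, 89, 91, 93, 97, 99}


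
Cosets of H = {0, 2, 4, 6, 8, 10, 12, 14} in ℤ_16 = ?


H = {0, 2, 4, 6, 8, 10, 12, 14}, |H| = 8
Number of cosets = |G|/|H| = 16/8 = 2
0 + H = {0, 2, 4, 6, 8, 10, 12, 14}
1 + H = {1, 3, 5, 7, 9, 11, 13, 15}

Cosets: 0+H={0,2,4,6,8,10,12,14}; 1+H={1,3,5,7,9,11,13,15}


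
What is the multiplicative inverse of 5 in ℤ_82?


Use the extended Euclidean algorithm to write 1 = 5·s + 82·t; then s mod 82 is the inverse.
Euclidean algorithm:
  5 = 0·82 + 5
  82 = 16·5 + 2
  5 = 2·2 + 1
  2 = 2·1 + 0
gcd(5,82) = 1
Back-substitution gives: 5·(33) + 82·(-2) = 1
So 5⁻¹ ≡ 33 ≡ 33 (mod 82)
Check: 5 × 33 = 165 ≡ 1 (mod 82) ✓

5⁻¹ ≡ 33 (mod 82)


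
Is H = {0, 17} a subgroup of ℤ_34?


Subgroup test for H = {0, 17} in (ℤ_34, +):
(1) 0 ∈ H? Yes
(2) Closure: for all a,b ∈ H, (a+b) mod 34 ∈ H? Yes
(3) Inverses: for all a ∈ H, -a mod 34 ∈ H? Yes

Yes, H is a subgroup of ℤ_34


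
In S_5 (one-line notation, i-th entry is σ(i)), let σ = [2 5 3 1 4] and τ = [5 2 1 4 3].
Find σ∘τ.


σ∘τ: apply τ first, then σ
1 →τ 5 →σ 4
2 →τ 2 →σ 5
3 →τ 1 →σ 2
4 →τ 4 →σ 1
5 →τ 3 →σ 3

σ∘τ = [4 5 2 1 3]


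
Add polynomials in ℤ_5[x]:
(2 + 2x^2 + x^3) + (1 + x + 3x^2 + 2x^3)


Add coefficients mod 5:
x^0: 2 + 1 = 3 (mod 5)
x^1: 0 + 1 = 1 (mod 5)
x^2: 2 + 3 = 0 (mod 5)
x^3: 1 + 2 = 3 (mod 5)
Result: 3 + x + 3x^3

f + g = 3 + x + 3x^3


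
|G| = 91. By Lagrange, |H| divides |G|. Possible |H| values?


Lagrange's theorem: |H| divides |G|
|G| = 91
Divisors of 91: 1, 7, 13, 91

Possible subgroup orders: {1, 7, 13, 91}


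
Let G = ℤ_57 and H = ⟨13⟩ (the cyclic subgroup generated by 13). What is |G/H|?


|⟨13⟩| = n / gcd(13, 57) = 57 / 1 = 57
H is normal (ℤ_57 is abelian).
|G/H| = |G| / |H| = 57 / 57 = 1

|G/H| = 1


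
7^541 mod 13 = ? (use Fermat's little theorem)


Fermat's little theorem: if p is prime and gcd(a,p)=1, then a^(p-1) ≡ 1 (mod p)
p = 13 is prime, gcd(7,13) = 1
Reduce exponent: 541 mod 12 = 1
So 7^541 ≡ 7^1 (mod 13)
7^1 mod 13 = 7

7^541 ≡ 7 (mod 13)


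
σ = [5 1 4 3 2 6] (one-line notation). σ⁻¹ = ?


To find σ⁻¹, swap domain and range:
σ(1) = 5 → σ⁻¹(5) = 1
σ(2) = 1 → σ⁻¹(1) = 2
σ(3) = 4 → σ⁻¹(4) = 3
σ(4) = 3 → σ⁻¹(3) = 4
σ(5) = 2 → σ⁻¹(2) = 5
σ(6) = 6 → σ⁻¹(6) = 6

σ⁻¹ = [2 5 4 3 1 6]


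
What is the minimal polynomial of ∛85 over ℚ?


∛85 satisfies x³ - 85 = 0, irreducible over ℚ (no rational root; 85 is not a perfect cube)

Minimal polynomial: x³ - 85


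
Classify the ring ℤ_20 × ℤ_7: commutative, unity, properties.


Direct product ring; commutative with unity (1,1); but (1,0)·(0,1) = (0,0) gives zero divisors, so not an integral domain
Commutative: Yes
Integral domain: No
Has unity: Yes

ℤ_20 × ℤ_7: Commutative=Yes, Unity=Yes


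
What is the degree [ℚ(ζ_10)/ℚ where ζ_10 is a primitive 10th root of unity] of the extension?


[ℚ(ζ_n):ℚ] = deg Φ_n(x) = φ(n). Here φ(10) = 4

[ℚ(ζ_10)/ℚ where ζ_10 is a primitive 10th root of unity] = 4


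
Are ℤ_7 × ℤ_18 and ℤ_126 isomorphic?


Comparing ℤ_7 × ℤ_18 and ℤ_126:
gcd(7,18) = 1, so ℤ_7 × ℤ_18 ≅ ℤ_126 (CRT)

Yes, ℤ_7 × ℤ_18 ≅ ℤ_126


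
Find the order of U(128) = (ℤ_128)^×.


U(n) is the group of units mod n; |U(n)| = φ(n)
|U(128)| = φ(128) = 64

|U(128) = (ℤ_128)^×| = 64


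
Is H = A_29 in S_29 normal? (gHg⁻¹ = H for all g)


H = A_29 in S_29
A_29 has index 2 in S_29, and every subgroup of index 2 is normal

Yes, normal subgroup


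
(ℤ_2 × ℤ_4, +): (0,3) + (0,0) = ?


Operation: componentwise addition mod (2, 4)
(0,3) + (0,0) = ((a₁+b₁) mod 2, (a₂+b₂) mod 4) with a = (0,3), b = (0,0)

(0,3) + (0,0) = (0,3)


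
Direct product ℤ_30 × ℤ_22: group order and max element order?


|ℤ_30 × ℤ_22| = 30 × 22 = 660
Max element order = lcm(30,22) = 330
Cyclic? No (gcd=2)

|ℤ_30×ℤ_22| = 660, max element order = 330


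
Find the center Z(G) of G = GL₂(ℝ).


Z(G) = {g ∈ G | gx = xg for all x ∈ G}
Only scalar multiples of the identity commute with all invertible matrices

Z(GL₂(ℝ)) = {aI : a ∈ ℝ, a ≠ 0}


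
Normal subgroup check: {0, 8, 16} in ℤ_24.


H = {0, 8, 16} in ℤ_24
ℤ_24 is abelian; every subgroup of an abelian group is normal

Yes, normal subgroup


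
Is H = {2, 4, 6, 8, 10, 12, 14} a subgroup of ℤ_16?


Subgroup test for H = {2, 4, 6, 8, 10, 12, 14} in (ℤ_16, +):
(1) 0 ∈ H? No
(2) Closure: for all a,b ∈ H, (a+b) mod 16 ∈ H? No  [counterexample: 2 + 14 = 0 ∉ H]
(3) Inverses: for all a ∈ H, -a mod 16 ∈ H? Yes

No, H is not a subgroup of ℤ_16


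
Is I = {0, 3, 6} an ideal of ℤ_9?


Check ideal conditions for I = {0, 3, 6} in ℤ_9:
(1) I is an additive subgroup? Yes
(2) For r ∈ ℤ_9 and a ∈ I: r·a ∈ I? Yes

Yes, I is an ideal of ℤ_9


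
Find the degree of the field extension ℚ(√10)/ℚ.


√10 has minimal polynomial x² - 10 (irreducible over ℚ since 10 is squarefree)

[ℚ(√10)/ℚ] = 2


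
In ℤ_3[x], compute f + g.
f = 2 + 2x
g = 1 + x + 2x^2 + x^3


Add coefficients mod 3:
x^0: 2 + 1 = 0 (mod 3)
x^1: 2 + 1 = 0 (mod 3)
x^2: 0 + 2 = 2 (mod 3)
x^3: 0 + 1 = 1 (mod 3)
Result: 2x^2 + x^3

f + g = 2x^2 + x^3


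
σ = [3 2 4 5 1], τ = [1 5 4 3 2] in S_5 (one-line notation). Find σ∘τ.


σ∘τ: apply τ first, then σ
1 →τ 1 →σ 3
2 →τ 5 →σ 1
3 →τ 4 →σ 5
4 →τ 3 →σ 4
5 →τ 2 →σ 2

σ∘τ = [3 1 5 4 2]


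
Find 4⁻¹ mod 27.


Use the extended Euclidean algorithm to write 1 = 4·s + 27·t; then s mod 27 is the inverse.
Euclidean algorithm:
  4 = 0·27 + 4
  27 = 6·4 + 3
  4 = 1·3 + 1
  3 = 3·1 + 0
gcd(4,27) = 1
Back-substitution gives: 4·(7) + 27·(-1) = 1
So 4⁻¹ ≡ 7 ≡ 7 (mod 27)
Check: 4 × 7 = 28 ≡ 1 (mod 27) ✓

4⁻¹ ≡ 7 (mod 27)


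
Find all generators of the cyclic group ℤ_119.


g generates ℤ_n iff gcd(g,n) = 1
Prime factors of 119: 7, 17
Generators are g ∈ {1,...,118} not divisible by any of these primes.
Generators: {1, 2, 3, 4, 5, 6, 8, 9, 10, 11, 12, 13, 15, 16, 18, 19, 20, 22, 23, 24, 25, 26, 27, 29, 30, 31, 32, 33, 36, 37, 38, 39, 40, 41, 43, 44, 45, 46, 47, 48, 50, 52, 53, 54, 55, 57, 58, 59, 60, 61, 62, 64, 65, 66, 67, 69, 71, 72, 73, 74, 75, 76, 78, 79, 80, 81, 82, 83, 86, 87, 88, 89, 90, 92, 93, 94, 95, 96, 97, 99, 100, 101, 103, 104, 106, 107, 108, 109, 110, 111, 113, 114, 115, 116, 117, 118}
Number of generators = φ(119) = 96

Generators of ℤ_119 = {1, 2, 3, 4, 5, 6, 8, 9, 10, 11, 12, 13, 15, 16, 18, 19, 20, 22, 23, 24, 25, 26, 27, 29, 30, 31, 32, 33, 36, 37, 38, 39, 40, 41, 43, 44, 45, 46, 47, 48, 50, 52, 53, 54, 55, 57, 58, 59, 60, 61, 62, 64, 65, 66, 67, 69, 71, 72, 73, 74, 75, 76, 78, 79, 80, 81, 82, 83, 86, 87, 88, 89, 90, 92, 93, 94, 95, 96, 97, 99, 100, 101, 103, 104, 106, 107, 108, 109, 110, 111, 113, 114, 115, 116, 117, 118}


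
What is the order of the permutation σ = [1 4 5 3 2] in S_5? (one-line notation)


Cycle decomposition: (2 4 3 5)
Cycle lengths: 4
Order = lcm(4) = 4

ord(σ) = 4


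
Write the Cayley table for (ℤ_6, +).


Elements: {0, 1, 2, 3, 4, 5}
Operation: addition mod 6
Entry (a, b) = (a + b) mod 6

Cayley table:
  | 0 | 1 | 2 | 3 | 4 | 5
0 | 0 | 1 | 2 | 3 | 4 | 5
1 | 1 | 2 | 3 | 4 | 5 | 0
2 | 2 | 3 | 4 | 5 | 0 | 1
3 | 3 | 4 | 5 | 0 | 1 | 2
4 | 4 | 5 | 0 | 1 | 2 | 3
5 | 5 | 0 | 1 | 2 | 3 | 4


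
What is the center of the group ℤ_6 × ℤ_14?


Z(G) = {g ∈ G | gx = xg for all x ∈ G}
Direct product of abelian groups is abelian, so Z(G) = G

Z(ℤ_6 × ℤ_14) = ℤ_6 × ℤ_14


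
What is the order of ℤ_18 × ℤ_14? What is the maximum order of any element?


|ℤ_18 × ℤ_14| = 18 × 14 = 252
Max element order = lcm(18,14) = 126
Cyclic? No (gcd=2)

|ℤ_18×ℤ_14| = 252, max element order = 126


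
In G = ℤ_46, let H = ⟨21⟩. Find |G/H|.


|⟨21⟩| = n / gcd(21, 46) = 46 / 1 = 46
H is normal (ℤ_46 is abelian).
|G/H| = |G| / |H| = 46 / 46 = 1

|G/H| = 1


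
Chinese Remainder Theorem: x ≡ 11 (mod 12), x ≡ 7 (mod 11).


m₁ = 12, m₂ = 11, gcd = 1, so CRT applies. M = m₁·m₂ = 132
Let M₁ = M/m₁ = 11, M₂ = M/m₂ = 12
Find y₁ ≡ M₁⁻¹ (mod m₁): 11⁻¹ ≡ 11 (mod 12)
Find y₂ ≡ M₂⁻¹ (mod m₂): 12⁻¹ ≡ 1 (mod 11)
x = a₁·M₁·y₁ + a₂·M₂·y₂ = 11·11·11 + 7·12·1 = 1415
Reduce mod 132: x ≡ 95
Check: 95 mod 12 = 11 ✓, 95 mod 11 = 7 ✓

x ≡ 95 (mod 132)


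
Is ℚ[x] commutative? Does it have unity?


Polynomial ring over ℚ (an integral domain) is a commutative integral domain with unity 1
Commutative: Yes
Integral domain: Yes
Has unity: Yes

ℚ[x]: Commutative=Yes, Unity=Yes


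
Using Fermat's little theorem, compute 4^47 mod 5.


Fermat's little theorem: if p is prime and gcd(a,p)=1, then a^(p-1) ≡ 1 (mod p)
p = 5 is prime, gcd(4,5) = 1
Reduce exponent: 47 mod 4 = 3
So 4^47 ≡ 4^3 (mod 5)
4^3 mod 5 = 4

4^47 ≡ 4 (mod 5)


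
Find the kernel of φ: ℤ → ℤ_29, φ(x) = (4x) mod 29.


Kernel = preimage of identity
ker(φ) = {x ∈ ℤ : 4x ≡ 0 (mod 29)}. gcd(4,29) = 1, so 4x ≡ 0 (mod 29) ⟺ x ≡ 0 (mod 29/1 = 29). Hence ker(φ) = 29ℤ

ker(φ) = 29ℤ


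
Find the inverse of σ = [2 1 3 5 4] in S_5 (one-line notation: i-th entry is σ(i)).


To find σ⁻¹, swap domain and range:
σ(1) = 2 → σ⁻¹(2) = 1
σ(2) = 1 → σ⁻¹(1) = 2
σ(3) = 3 → σ⁻¹(3) = 3
σ(4) = 5 → σ⁻¹(5) = 4
σ(5) = 4 → σ⁻¹(4) = 5

σ⁻¹ = [2 1 3 5 4]


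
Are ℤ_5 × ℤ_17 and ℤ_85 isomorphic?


Comparing ℤ_5 × ℤ_17 and ℤ_85:
gcd(5,17) = 1, so ℤ_5 × ℤ_17 ≅ ℤ_85 (CRT)

Yes, ℤ_5 × ℤ_17 ≅ ℤ_85


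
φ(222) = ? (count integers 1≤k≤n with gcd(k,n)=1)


Factor n: 222 = 2 × 3 × 37
φ(n) = n · ∏(1 - 1/p) over distinct primes p | n
φ(222) = 222 · (1 - 1/2) · (1 - 1/3) · (1 - 1/37) = 72

φ(222) = 72


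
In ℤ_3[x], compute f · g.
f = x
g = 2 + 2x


Expand and collect like terms; reduce coefficients mod 3:
x^0: 0·2 = 0 ≡ 0 (mod 3)
x^1: 0·2 + 1·2 = 2 ≡ 2 (mod 3)
x^2: 1·2 = 2 ≡ 2 (mod 3)
Result: 2x + 2x^2

f · g = 2x + 2x^2


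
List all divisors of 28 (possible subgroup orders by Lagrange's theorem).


Lagrange's theorem: |H| divides |G|
|G| = 28
Divisors of 28: 1, 2, 4, 7, 14, 28

Possible subgroup orders: {1, 2, 4, 7, 14, 28}


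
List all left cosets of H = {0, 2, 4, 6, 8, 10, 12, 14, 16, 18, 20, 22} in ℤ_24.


H = {0, 2, 4, 6, 8, 10, 12, 14, 16, 18, 20, 22}, |H| = 12
Number of cosets = |G|/|H| = 24/12 = 2
0 + H = {0, 2, 4, 6, 8, 10, 12, 14, 16, 18, 20, 22}
1 + H = {1, 3, 5, 7, 9, 11, 13, 15, 17, 19, 21, 23}

Cosets: 0+H={0,2,4,6,8,10,12,14,16,18,20,22}; 1+H={1,3,5,7,9,11,13,15,17,19,21,23}


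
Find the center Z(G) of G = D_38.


Z(G) = {g ∈ G | gx = xg for all x ∈ G}
For even n, Z(D_n) = {e, r^(n/2)}: the 180° rotation r^19 commutes with every reflection and rotation

Z(D_38) = {e, r^19}


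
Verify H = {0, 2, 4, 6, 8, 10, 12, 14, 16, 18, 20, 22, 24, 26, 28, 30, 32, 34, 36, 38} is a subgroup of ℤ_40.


Subgroup test for H = {0, 2, 4, 6, 8, 10, 12, 14, 16, 18, 20, 22, 24, 26, 28, 30, 32, 34, 36, 38} in (ℤ_40, +):
(1) 0 ∈ H? Yes
(2) Closure: for all a,b ∈ H, (a+b) mod 40 ∈ H? Yes
(3) Inverses: for all a ∈ H, -a mod 40 ∈ H? Yes

Yes, H is a subgroup of ℤ_40


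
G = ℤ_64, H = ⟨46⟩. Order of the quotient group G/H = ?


|⟨46⟩| = n / gcd(46, 64) = 64 / 2 = 32
H is normal (ℤ_64 is abelian).
|G/H| = |G| / |H| = 64 / 32 = 2

|G/H| = 2


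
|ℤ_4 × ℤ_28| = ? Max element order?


|ℤ_4 × ℤ_28| = 4 × 28 = 112
Max element order = lcm(4,28) = 28
Cyclic? No (gcd=4)

|ℤ_4×ℤ_28| = 112, max element order = 28


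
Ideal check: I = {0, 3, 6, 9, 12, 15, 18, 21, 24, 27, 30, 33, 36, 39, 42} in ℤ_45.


Check ideal conditions for I = {0, 3, 6, 9, 12, 15, 18, 21, 24, 27, 30, 33, 36, 39, 42} in ℤ_45:
(1) I is an additive subgroup? Yes
(2) For r ∈ ℤ_45 and a ∈ I: r·a ∈ I? Yes

Yes, I is an ideal of ℤ_45


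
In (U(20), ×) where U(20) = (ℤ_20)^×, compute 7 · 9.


Operation: multiplication mod 20
7 · 9 = (a × b) mod 20 with a = 7, b = 9

7 · 9 = 3


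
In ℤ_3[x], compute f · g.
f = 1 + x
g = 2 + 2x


Expand and collect like terms; reduce coefficients mod 3:
x^0: 1·2 = 2 ≡ 2 (mod 3)
x^1: 1·2 + 1·2 = 4 ≡ 1 (mod 3)
x^2: 1·2 = 2 ≡ 2 (mod 3)
Result: 2 + x + 2x^2

f · g = 2 + x + 2x^2


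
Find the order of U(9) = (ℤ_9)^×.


U(n) is the group of units mod n; |U(n)| = φ(n)
|U(9)| = φ(9) = 6

|U(9) = (ℤ_9)^×| = 6


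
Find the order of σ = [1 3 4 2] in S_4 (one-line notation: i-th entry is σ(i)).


Cycle decomposition: (2 3 4)
Cycle lengths: 3
Order = lcm(3) = 3

ord(σ) = 3


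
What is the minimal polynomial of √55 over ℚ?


√55 satisfies x² - 55 = 0, irreducible over ℚ since 55 is squarefree

Minimal polynomial: x² - 55


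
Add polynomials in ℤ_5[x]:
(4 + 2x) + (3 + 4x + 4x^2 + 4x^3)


Add coefficients mod 5:
x^0: 4 + 3 = 2 (mod 5)
x^1: 2 + 4 = 1 (mod 5)
x^2: 0 + 4 = 4 (mod 5)
x^3: 0 + 4 = 4 (mod 5)
Result: 2 + x + 4x^2 + 4x^3

f + g = 2 + x + 4x^2 + 4x^3


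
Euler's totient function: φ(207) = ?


Factor n: 207 = 3^2 × 23
φ(n) = n · ∏(1 - 1/p) over distinct primes p | n
φ(207) = 207 · (1 - 1/3) · (1 - 1/23) = 132

φ(207) = 132


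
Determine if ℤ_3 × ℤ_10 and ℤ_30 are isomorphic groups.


Comparing ℤ_3 × ℤ_10 and ℤ_30:
gcd(3,10) = 1, so ℤ_3 × ℤ_10 ≅ ℤ_30 (CRT)

Yes, ℤ_3 × ℤ_10 ≅ ℤ_30


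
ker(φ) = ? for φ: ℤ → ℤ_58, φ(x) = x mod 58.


Kernel = preimage of identity
ker(φ) = {x ∈ ℤ : x ≡ 0 (mod 58)} = 58ℤ = {0, ±58, ±116, ...}

ker(φ) = 58ℤ


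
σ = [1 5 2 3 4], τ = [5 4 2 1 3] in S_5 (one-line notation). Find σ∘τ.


σ∘τ: apply τ first, then σ
1 →τ 5 →σ 4
2 →τ 4 →σ 3
3 →τ 2 →σ 5
4 →τ 1 →σ 1
5 →τ 3 →σ 2

σ∘τ = [4 3 5 1 2]


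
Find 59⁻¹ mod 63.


Use the extended Euclidean algorithm to write 1 = 59·s + 63·t; then s mod 63 is the inverse.
Euclidean algorithm:
  59 = 0·63 + 59
  63 = 1·59 + 4
  59 = 14·4 + 3
  4 = 1·3 + 1
  3 = 3·1 + 0
gcd(59,63) = 1
Back-substitution gives: 59·(-16) + 63·(15) = 1
So 59⁻¹ ≡ -16 ≡ 47 (mod 63)
Check: 59 × 47 = 2773 ≡ 1 (mod 63) ✓

59⁻¹ ≡ 47 (mod 63)


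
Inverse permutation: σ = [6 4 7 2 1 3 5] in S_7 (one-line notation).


To find σ⁻¹, swap domain and range:
σ(1) = 6 → σ⁻¹(6) = 1
σ(2) = 4 → σ⁻¹(4) = 2
σ(3) = 7 → σ⁻¹(7) = 3
σ(4) = 2 → σ⁻¹(2) = 4
σ(5) = 1 → σ⁻¹(1) = 5
σ(6) = 3 → σ⁻¹(3) = 6
σ(7) = 5 → σ⁻¹(5) = 7

σ⁻¹ = [5 4 6 2 7 1 3]


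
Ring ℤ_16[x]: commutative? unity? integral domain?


ℤ_16 has zero divisors (2·8 ≡ 0), and these lift to constant zero divisors in ℤ_16[x]; so not an integral domain
Commutative: Yes
Integral domain: No
Has unity: Yes

ℤ_16[x]: Commutative=Yes, Unity=Yes


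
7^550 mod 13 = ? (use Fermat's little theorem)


Fermat's little theorem: if p is prime and gcd(a,p)=1, then a^(p-1) ≡ 1 (mod p)
p = 13 is prime, gcd(7,13) = 1
Reduce exponent: 550 mod 12 = 10
So 7^550 ≡ 7^10 (mod 13)
7^10 mod 13 = 4

7^550 ≡ 4 (mod 13)


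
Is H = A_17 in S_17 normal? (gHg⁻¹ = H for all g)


H = A_17 in S_17
A_17 has index 2 in S_17, and every subgroup of index 2 is normal

Yes, normal subgroup


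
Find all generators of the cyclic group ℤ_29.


g generates ℤ_n iff gcd(g,n) = 1
Prime factors of 29: 29
Generators are g ∈ {1,...,28} not divisible by any of these primes.
Generators: {1, 2, 3, 4, 5, 6, 7, 8, 9, 10, 11, 12, 13, 14, 15, 16, 17, 18, 19, 20, 21, 22, 23, 24, 25, 26, 27, 28}
Number of generators = φ(29) = 28

Generators of ℤ_29 = {1, 2, 3, 4, 5, 6, 7, 8, 9, 10, 11, 12, 13, 14, 15, 16, 17, 18, 19, 20, 21, 22, 23, 24, 25, 26, 27, 28}


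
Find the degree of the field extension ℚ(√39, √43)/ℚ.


[ℚ(√39,√43):ℚ] = [ℚ(√39,√43):ℚ(√39)]·[ℚ(√39):ℚ] = 2·2 = 4

[ℚ(√39, √43)/ℚ] = 4
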